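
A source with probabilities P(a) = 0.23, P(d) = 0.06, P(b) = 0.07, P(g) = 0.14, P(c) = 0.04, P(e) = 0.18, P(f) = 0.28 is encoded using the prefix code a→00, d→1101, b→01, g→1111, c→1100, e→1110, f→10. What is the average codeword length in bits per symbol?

L̄ = Σ pᵢ·ℓᵢ = 0.23·2 + 0.06·4 + 0.07·2 + 0.14·4 + 0.04·4 + 0.18·4 + 0.28·2 = 2.84 bits/symbol.

2.84 bits/symbol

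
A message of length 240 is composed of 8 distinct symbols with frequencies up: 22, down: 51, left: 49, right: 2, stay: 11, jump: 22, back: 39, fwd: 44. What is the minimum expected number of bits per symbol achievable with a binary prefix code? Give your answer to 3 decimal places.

Probabilities are the counts divided by 240.
Repeatedly combine the two least-probable nodes; the expected code length is the sum of the merged weights.
merge 1/120 + 11/240 → 13/240
merge 13/240 + 11/120 → 7/48
merge 11/120 + 7/48 → 19/80
merge 13/80 + 11/60 → 83/240
merge 49/240 + 17/80 → 5/12
merge 19/80 + 83/240 → 7/12
merge 5/12 + 7/12 → 1
L = 13/240 + 7/48 + 19/80 + 83/240 + 5/12 + 7/12 + 1 = 167/60 ≈ 2.783 bits/symbol.

2.783 bits/symbol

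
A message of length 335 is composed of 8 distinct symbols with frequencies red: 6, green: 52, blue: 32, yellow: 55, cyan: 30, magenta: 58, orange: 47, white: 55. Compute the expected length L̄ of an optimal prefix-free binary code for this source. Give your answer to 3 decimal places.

Probabilities are the counts divided by 335.
Repeatedly combine the two least-probable nodes; the expected code length is the sum of the merged weights.
merge 6/335 + 6/67 → 36/335
merge 32/335 + 36/335 → 68/335
merge 47/335 + 52/335 → 99/335
merge 11/67 + 11/67 → 22/67
merge 58/335 + 68/335 → 126/335
merge 99/335 + 22/67 → 209/335
merge 126/335 + 209/335 → 1
L = 36/335 + 68/335 + 99/335 + 22/67 + 126/335 + 209/335 + 1 = 983/335 ≈ 2.934 bits/symbol.

2.934 bits/symbol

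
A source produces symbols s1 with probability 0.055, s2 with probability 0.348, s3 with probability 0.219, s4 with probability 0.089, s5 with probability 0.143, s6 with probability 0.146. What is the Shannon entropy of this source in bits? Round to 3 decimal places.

2.357 bits

H = −Σ pᵢ log₂ pᵢ.
−0.055·log₂(0.055) = 0.2301
−0.348·log₂(0.348) = 0.5299
−0.219·log₂(0.219) = 0.4798
−0.089·log₂(0.089) = 0.3106
−0.143·log₂(0.143) = 0.4012
−0.146·log₂(0.146) = 0.4053
Sum ≈ 2.3571 → 2.357 bits.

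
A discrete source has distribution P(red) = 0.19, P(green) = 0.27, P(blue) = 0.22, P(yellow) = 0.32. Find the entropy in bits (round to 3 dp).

1.972 bits

H = −Σ pᵢ log₂ pᵢ.
−0.19·log₂(0.19) = 0.4552
−0.27·log₂(0.27) = 0.5100
−0.22·log₂(0.22) = 0.4806
−0.32·log₂(0.32) = 0.5260
Sum ≈ 1.9719 → 1.972 bits.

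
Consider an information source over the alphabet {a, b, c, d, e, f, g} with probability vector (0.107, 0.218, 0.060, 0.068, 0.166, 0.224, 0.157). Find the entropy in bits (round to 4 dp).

H = −Σ pᵢ log₂ pᵢ.
−0.107·log₂(0.107) = 0.3450
−0.218·log₂(0.218) = 0.4791
−0.060·log₂(0.060) = 0.2435
−0.068·log₂(0.068) = 0.2637
−0.166·log₂(0.166) = 0.4301
−0.224·log₂(0.224) = 0.4835
−0.157·log₂(0.157) = 0.4194
Sum ≈ 2.6643 → 2.6643 bits.

2.6643 bits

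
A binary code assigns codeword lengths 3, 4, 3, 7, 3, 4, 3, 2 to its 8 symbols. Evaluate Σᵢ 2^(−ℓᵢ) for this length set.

With common denominator 2^7 = 128: Σ 2^(−ℓᵢ) = 16/128 + 8/128 + 16/128 + 1/128 + 16/128 + 8/128 + 16/128 + 32/128 = 113/128 = 0.8828125.

0.8828125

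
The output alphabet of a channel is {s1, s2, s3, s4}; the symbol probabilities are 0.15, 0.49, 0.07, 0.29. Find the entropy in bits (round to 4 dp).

1.7013 bits

H = −Σ pᵢ log₂ pᵢ.
−0.15·log₂(0.15) = 0.4105
−0.49·log₂(0.49) = 0.5043
−0.07·log₂(0.07) = 0.2686
−0.29·log₂(0.29) = 0.5179
Sum ≈ 1.7013 → 1.7013 bits.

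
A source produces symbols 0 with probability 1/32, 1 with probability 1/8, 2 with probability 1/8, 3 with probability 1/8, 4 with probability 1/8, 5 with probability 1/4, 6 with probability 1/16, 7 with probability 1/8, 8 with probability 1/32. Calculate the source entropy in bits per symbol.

Each probability is a power of 1/2, so log₂(1/p) is an integer.
H = Σ p·log₂(1/p) = 1/32·5 + 1/8·3 + 1/8·3 + 1/8·3 + 1/8·3 + 1/4·2 + 1/16·4 + 1/8·3 + 1/32·5 = 2.9375 bits.

2.9375 bits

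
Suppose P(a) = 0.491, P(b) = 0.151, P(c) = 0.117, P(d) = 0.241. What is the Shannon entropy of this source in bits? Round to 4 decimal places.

H = −Σ pᵢ log₂ pᵢ.
−0.491·log₂(0.491) = 0.5039
−0.151·log₂(0.151) = 0.4118
−0.117·log₂(0.117) = 0.3622
−0.241·log₂(0.241) = 0.4947
Sum ≈ 1.7726 → 1.7726 bits.

1.7726 bits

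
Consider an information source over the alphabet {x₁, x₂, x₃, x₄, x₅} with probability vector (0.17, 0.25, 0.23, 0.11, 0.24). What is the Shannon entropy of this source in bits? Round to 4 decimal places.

2.2667 bits

H = −Σ pᵢ log₂ pᵢ.
−0.17·log₂(0.17) = 0.4346
−0.25·log₂(0.25) = 0.5000
−0.23·log₂(0.23) = 0.4877
−0.11·log₂(0.11) = 0.3503
−0.24·log₂(0.24) = 0.4941
Sum ≈ 2.2667 → 2.2667 bits.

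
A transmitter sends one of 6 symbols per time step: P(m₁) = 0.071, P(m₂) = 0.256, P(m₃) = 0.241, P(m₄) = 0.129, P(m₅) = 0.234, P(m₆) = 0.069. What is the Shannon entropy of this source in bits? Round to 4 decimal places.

H = −Σ pᵢ log₂ pᵢ.
−0.071·log₂(0.071) = 0.2709
−0.256·log₂(0.256) = 0.5032
−0.241·log₂(0.241) = 0.4947
−0.129·log₂(0.129) = 0.3811
−0.234·log₂(0.234) = 0.4903
−0.069·log₂(0.069) = 0.2662
Sum ≈ 2.4065 → 2.4065 bits.

2.4065 bits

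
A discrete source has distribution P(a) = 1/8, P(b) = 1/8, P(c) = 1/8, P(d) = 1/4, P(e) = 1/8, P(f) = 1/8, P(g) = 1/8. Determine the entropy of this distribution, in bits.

Each probability is a power of 1/2, so log₂(1/p) is an integer.
H = Σ p·log₂(1/p) = 1/8·3 + 1/8·3 + 1/8·3 + 1/4·2 + 1/8·3 + 1/8·3 + 1/8·3 = 2.75 bits.

2.75 bits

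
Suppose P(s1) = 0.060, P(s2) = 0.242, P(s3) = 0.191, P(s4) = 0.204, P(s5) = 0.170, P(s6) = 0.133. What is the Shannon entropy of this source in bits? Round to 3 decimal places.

H = −Σ pᵢ log₂ pᵢ.
−0.060·log₂(0.060) = 0.2435
−0.242·log₂(0.242) = 0.4954
−0.191·log₂(0.191) = 0.4562
−0.204·log₂(0.204) = 0.4678
−0.170·log₂(0.170) = 0.4346
−0.133·log₂(0.133) = 0.3871
Sum ≈ 2.4846 → 2.485 bits.

2.485 bits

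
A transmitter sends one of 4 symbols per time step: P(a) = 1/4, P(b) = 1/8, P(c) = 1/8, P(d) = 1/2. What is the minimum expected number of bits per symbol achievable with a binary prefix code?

1.75 bits/symbol

Repeatedly combine the two least-probable nodes; the expected code length is the sum of the merged weights.
merge 1/8 + 1/8 → 1/4
merge 1/4 + 1/4 → 1/2
merge 1/2 + 1/2 → 1
L = 1/4 + 1/2 + 1 = 7/4 = 1.75 bits/symbol.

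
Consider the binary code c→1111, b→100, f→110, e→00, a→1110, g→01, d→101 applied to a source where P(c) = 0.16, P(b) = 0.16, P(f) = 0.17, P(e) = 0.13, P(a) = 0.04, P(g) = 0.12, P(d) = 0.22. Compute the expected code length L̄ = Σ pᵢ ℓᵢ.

2.95 bits/symbol

L̄ = Σ pᵢ·ℓᵢ = 0.16·4 + 0.16·3 + 0.17·3 + 0.13·2 + 0.04·4 + 0.12·2 + 0.22·3 = 2.95 bits/symbol.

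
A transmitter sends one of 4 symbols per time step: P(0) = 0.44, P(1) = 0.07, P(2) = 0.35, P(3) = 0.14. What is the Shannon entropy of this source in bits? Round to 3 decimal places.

H = −Σ pᵢ log₂ pᵢ.
−0.44·log₂(0.44) = 0.5211
−0.07·log₂(0.07) = 0.2686
−0.35·log₂(0.35) = 0.5301
−0.14·log₂(0.14) = 0.3971
Sum ≈ 1.7169 → 1.717 bits.

1.717 bits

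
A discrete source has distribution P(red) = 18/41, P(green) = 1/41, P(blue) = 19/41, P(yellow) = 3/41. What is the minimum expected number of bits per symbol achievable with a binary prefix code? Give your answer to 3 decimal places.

1.634 bits/symbol

Repeatedly combine the two least-probable nodes; the expected code length is the sum of the merged weights.
merge 1/41 + 3/41 → 4/41
merge 4/41 + 18/41 → 22/41
merge 19/41 + 22/41 → 1
L = 4/41 + 22/41 + 1 = 67/41 ≈ 1.634 bits/symbol.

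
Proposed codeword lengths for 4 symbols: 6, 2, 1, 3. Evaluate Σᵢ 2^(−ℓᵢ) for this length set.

0.890625

With common denominator 2^6 = 64: Σ 2^(−ℓᵢ) = 1/64 + 16/64 + 32/64 + 8/64 = 57/64 = 0.890625.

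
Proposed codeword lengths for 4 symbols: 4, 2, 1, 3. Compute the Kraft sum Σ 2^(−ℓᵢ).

With common denominator 2^4 = 16: Σ 2^(−ℓᵢ) = 1/16 + 4/16 + 8/16 + 2/16 = 15/16 = 0.9375.

0.9375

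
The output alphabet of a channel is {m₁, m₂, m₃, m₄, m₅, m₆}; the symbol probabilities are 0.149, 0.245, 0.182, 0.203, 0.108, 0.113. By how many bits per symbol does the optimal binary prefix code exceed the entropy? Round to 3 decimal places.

Entropy H = −Σ p log₂ p ≈ 2.5230 bits.
Huffman merges: 27/250+113/1000→221/1000; 149/1000+91/500→331/1000; 203/1000+221/1000→53/125; 49/200+331/1000→72/125; 53/125+72/125→1. L = 319/125 ≈ 2.5520.
L − H = 2.5520 − 2.5230 = 0.029 bits.

0.029 bits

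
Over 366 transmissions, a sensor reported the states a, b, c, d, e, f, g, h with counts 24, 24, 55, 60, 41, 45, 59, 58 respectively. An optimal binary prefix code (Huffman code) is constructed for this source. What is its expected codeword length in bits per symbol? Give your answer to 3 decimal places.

Probabilities are the counts divided by 366.
Repeatedly combine the two least-probable nodes; the expected code length is the sum of the merged weights.
merge 4/61 + 4/61 → 8/61
merge 41/366 + 15/122 → 43/183
merge 8/61 + 55/366 → 103/366
merge 29/183 + 59/366 → 39/122
merge 10/61 + 43/183 → 73/183
merge 103/366 + 39/122 → 110/183
merge 73/183 + 110/183 → 1
L = 8/61 + 43/183 + 103/366 + 39/122 + 73/183 + 110/183 + 1 = 181/61 ≈ 2.967 bits/symbol.

2.967 bits/symbol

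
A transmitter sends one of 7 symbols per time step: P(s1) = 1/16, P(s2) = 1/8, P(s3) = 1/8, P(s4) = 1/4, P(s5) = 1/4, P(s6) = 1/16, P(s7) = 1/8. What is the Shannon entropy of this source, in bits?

2.625 bits

Each probability is a power of 1/2, so log₂(1/p) is an integer.
H = Σ p·log₂(1/p) = 1/16·4 + 1/8·3 + 1/8·3 + 1/4·2 + 1/4·2 + 1/16·4 + 1/8·3 = 2.625 bits.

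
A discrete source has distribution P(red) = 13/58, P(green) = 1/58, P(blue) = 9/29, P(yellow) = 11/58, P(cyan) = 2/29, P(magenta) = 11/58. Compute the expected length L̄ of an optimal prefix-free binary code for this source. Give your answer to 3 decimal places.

Repeatedly combine the two least-probable nodes; the expected code length is the sum of the merged weights.
merge 1/58 + 2/29 → 5/58
merge 5/58 + 11/58 → 8/29
merge 11/58 + 13/58 → 12/29
merge 8/29 + 9/29 → 17/29
merge 12/29 + 17/29 → 1
L = 5/58 + 8/29 + 12/29 + 17/29 + 1 = 137/58 ≈ 2.362 bits/symbol.

2.362 bits/symbol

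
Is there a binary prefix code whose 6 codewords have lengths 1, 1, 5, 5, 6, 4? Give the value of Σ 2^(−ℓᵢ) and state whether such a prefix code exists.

With common denominator 2^6 = 64: Σ 2^(−ℓᵢ) = 32/64 + 32/64 + 2/64 + 2/64 + 1/64 + 4/64 = 73/64 = 1.140625.
Kraft's inequality requires Σ ≤ 1; here Σ = 1.140625 > 1, so no such prefix code exists.

1.140625; no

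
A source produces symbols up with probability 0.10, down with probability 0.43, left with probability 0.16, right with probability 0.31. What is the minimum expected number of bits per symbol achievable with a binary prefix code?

1.83 bits/symbol

Repeatedly combine the two least-probable nodes; the expected code length is the sum of the merged weights.
merge 1/10 + 4/25 → 13/50
merge 13/50 + 31/100 → 57/100
merge 43/100 + 57/100 → 1
L = 13/50 + 57/100 + 1 = 183/100 = 1.83 bits/symbol.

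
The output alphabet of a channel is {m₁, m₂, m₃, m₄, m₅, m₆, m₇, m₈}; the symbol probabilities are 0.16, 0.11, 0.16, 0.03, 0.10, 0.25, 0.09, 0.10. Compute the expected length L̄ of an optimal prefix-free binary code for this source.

2.87 bits/symbol

Repeatedly combine the two least-probable nodes; the expected code length is the sum of the merged weights.
merge 3/100 + 9/100 → 3/25
merge 1/10 + 1/10 → 1/5
merge 11/100 + 3/25 → 23/100
merge 4/25 + 4/25 → 8/25
merge 1/5 + 23/100 → 43/100
merge 1/4 + 8/25 → 57/100
merge 43/100 + 57/100 → 1
L = 3/25 + 1/5 + 23/100 + 8/25 + 43/100 + 57/100 + 1 = 287/100 = 2.87 bits/symbol.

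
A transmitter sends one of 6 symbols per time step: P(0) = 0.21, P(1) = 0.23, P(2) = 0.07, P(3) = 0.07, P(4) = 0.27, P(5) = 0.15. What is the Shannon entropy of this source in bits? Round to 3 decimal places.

2.418 bits

H = −Σ pᵢ log₂ pᵢ.
−0.21·log₂(0.21) = 0.4728
−0.23·log₂(0.23) = 0.4877
−0.07·log₂(0.07) = 0.2686
−0.07·log₂(0.07) = 0.2686
−0.27·log₂(0.27) = 0.5100
−0.15·log₂(0.15) = 0.4105
Sum ≈ 2.4182 → 2.418 bits.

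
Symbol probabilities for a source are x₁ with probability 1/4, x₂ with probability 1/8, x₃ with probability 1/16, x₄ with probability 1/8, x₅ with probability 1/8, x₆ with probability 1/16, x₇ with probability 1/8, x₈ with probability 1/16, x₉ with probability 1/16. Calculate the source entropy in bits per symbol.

3 bits

Each probability is a power of 1/2, so log₂(1/p) is an integer.
H = Σ p·log₂(1/p) = 1/4·2 + 1/8·3 + 1/16·4 + 1/8·3 + 1/8·3 + 1/16·4 + 1/8·3 + 1/16·4 + 1/16·4 = 3 bits.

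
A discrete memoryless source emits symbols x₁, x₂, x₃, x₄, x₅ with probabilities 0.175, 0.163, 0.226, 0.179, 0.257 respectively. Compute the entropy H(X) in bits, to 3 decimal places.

H = −Σ pᵢ log₂ pᵢ.
−0.175·log₂(0.175) = 0.4401
−0.163·log₂(0.163) = 0.4266
−0.226·log₂(0.226) = 0.4849
−0.179·log₂(0.179) = 0.4443
−0.257·log₂(0.257) = 0.5038
Sum ≈ 2.2996 → 2.300 bits.

2.300 bits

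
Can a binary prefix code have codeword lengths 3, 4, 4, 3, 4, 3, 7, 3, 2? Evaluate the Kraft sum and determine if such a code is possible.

0.9453125; yes

With common denominator 2^7 = 128: Σ 2^(−ℓᵢ) = 16/128 + 8/128 + 8/128 + 16/128 + 8/128 + 16/128 + 1/128 + 16/128 + 32/128 = 121/128 = 0.9453125.
Kraft's inequality requires Σ ≤ 1; here Σ = 0.9453125 ≤ 1, so such a prefix code exists.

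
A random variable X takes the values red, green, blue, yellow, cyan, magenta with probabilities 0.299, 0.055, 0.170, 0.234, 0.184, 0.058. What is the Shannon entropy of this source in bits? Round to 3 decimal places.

2.363 bits

H = −Σ pᵢ log₂ pᵢ.
−0.299·log₂(0.299) = 0.5208
−0.055·log₂(0.055) = 0.2301
−0.170·log₂(0.170) = 0.4346
−0.234·log₂(0.234) = 0.4903
−0.184·log₂(0.184) = 0.4494
−0.058·log₂(0.058) = 0.2383
Sum ≈ 2.3635 → 2.363 bits.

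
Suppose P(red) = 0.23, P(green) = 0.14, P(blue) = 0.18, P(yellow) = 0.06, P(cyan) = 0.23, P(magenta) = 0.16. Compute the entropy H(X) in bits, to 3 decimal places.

2.484 bits

H = −Σ pᵢ log₂ pᵢ.
−0.23·log₂(0.23) = 0.4877
−0.14·log₂(0.14) = 0.3971
−0.18·log₂(0.18) = 0.4453
−0.06·log₂(0.06) = 0.2435
−0.23·log₂(0.23) = 0.4877
−0.16·log₂(0.16) = 0.4230
Sum ≈ 2.4843 → 2.484 bits.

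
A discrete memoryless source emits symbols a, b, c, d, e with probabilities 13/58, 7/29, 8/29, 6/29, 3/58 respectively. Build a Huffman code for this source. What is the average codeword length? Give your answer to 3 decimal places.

Repeatedly combine the two least-probable nodes; the expected code length is the sum of the merged weights.
merge 3/58 + 6/29 → 15/58
merge 13/58 + 7/29 → 27/58
merge 15/58 + 8/29 → 31/58
merge 27/58 + 31/58 → 1
L = 15/58 + 27/58 + 31/58 + 1 = 131/58 ≈ 2.259 bits/symbol.

2.259 bits/symbol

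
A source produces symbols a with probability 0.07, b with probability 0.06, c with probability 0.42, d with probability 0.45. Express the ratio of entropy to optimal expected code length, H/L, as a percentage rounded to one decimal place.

92.6%

Entropy H = −Σ p log₂ p ≈ 1.5561 bits.
Huffman merges: 3/50+7/100→13/100; 13/100+21/50→11/20; 9/20+11/20→1. L = 42/25 ≈ 1.6800.
Efficiency = H/L = 1.5561/1.6800 = 92.6%.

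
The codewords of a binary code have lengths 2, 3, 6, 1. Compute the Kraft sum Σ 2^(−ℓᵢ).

With common denominator 2^6 = 64: Σ 2^(−ℓᵢ) = 16/64 + 8/64 + 1/64 + 32/64 = 57/64 = 0.890625.

0.890625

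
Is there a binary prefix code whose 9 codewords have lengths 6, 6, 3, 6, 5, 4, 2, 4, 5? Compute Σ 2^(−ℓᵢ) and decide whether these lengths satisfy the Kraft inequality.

0.609375; yes

With common denominator 2^6 = 64: Σ 2^(−ℓᵢ) = 1/64 + 1/64 + 8/64 + 1/64 + 2/64 + 4/64 + 16/64 + 4/64 + 2/64 = 39/64 = 0.609375.
Kraft's inequality requires Σ ≤ 1; here Σ = 0.609375 ≤ 1, so such a prefix code exists.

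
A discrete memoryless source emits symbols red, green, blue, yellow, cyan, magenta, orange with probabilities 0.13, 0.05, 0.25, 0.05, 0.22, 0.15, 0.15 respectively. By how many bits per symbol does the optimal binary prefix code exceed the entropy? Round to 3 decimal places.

Entropy H = −Σ p log₂ p ≈ 2.6165 bits.
Huffman merges: 1/20+1/20→1/10; 1/10+13/100→23/100; 3/20+3/20→3/10; 11/50+23/100→9/20; 1/4+3/10→11/20; 9/20+11/20→1. L = 263/100 ≈ 2.6300.
L − H = 2.6300 − 2.6165 = 0.013 bits.

0.013 bits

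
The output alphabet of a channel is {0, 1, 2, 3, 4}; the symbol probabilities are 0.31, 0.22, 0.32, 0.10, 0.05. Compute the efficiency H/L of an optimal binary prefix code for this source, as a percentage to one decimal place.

Entropy H = −Σ p log₂ p ≈ 2.0787 bits.
Huffman merges: 1/20+1/10→3/20; 3/20+11/50→37/100; 31/100+8/25→63/100; 37/100+63/100→1. L = 43/20 ≈ 2.1500.
Efficiency = H/L = 2.0787/2.1500 = 96.7%.

96.7%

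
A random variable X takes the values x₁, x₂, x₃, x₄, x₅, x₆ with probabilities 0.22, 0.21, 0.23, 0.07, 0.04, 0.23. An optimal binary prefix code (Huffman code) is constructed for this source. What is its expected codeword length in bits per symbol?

Repeatedly combine the two least-probable nodes; the expected code length is the sum of the merged weights.
merge 1/25 + 7/100 → 11/100
merge 11/100 + 21/100 → 8/25
merge 11/50 + 23/100 → 9/20
merge 23/100 + 8/25 → 11/20
merge 9/20 + 11/20 → 1
L = 11/100 + 8/25 + 9/20 + 11/20 + 1 = 243/100 = 2.43 bits/symbol.

2.43 bits/symbol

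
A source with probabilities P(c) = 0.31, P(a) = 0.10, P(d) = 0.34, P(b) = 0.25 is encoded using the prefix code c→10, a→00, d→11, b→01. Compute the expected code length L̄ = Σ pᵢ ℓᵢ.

L̄ = Σ pᵢ·ℓᵢ = 0.31·2 + 0.10·2 + 0.34·2 + 0.25·2 = 2 bits/symbol.

2 bits/symbol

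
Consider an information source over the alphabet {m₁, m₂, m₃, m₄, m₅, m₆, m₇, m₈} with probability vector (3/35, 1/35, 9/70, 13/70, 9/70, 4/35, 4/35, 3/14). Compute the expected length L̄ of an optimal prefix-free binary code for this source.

2.9 bits/symbol

Repeatedly combine the two least-probable nodes; the expected code length is the sum of the merged weights.
merge 1/35 + 3/35 → 4/35
merge 4/35 + 4/35 → 8/35
merge 4/35 + 9/70 → 17/70
merge 9/70 + 13/70 → 11/35
merge 3/14 + 8/35 → 31/70
merge 17/70 + 11/35 → 39/70
merge 31/70 + 39/70 → 1
L = 4/35 + 8/35 + 17/70 + 11/35 + 31/70 + 39/70 + 1 = 29/10 = 2.9 bits/symbol.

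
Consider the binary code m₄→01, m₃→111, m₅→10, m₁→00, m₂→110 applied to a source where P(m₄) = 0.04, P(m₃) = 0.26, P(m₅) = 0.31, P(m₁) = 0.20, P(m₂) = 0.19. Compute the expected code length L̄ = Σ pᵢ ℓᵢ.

L̄ = Σ pᵢ·ℓᵢ = 0.04·2 + 0.26·3 + 0.31·2 + 0.20·2 + 0.19·3 = 2.45 bits/symbol.

2.45 bits/symbol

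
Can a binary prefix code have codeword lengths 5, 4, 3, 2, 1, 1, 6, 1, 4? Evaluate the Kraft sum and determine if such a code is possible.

2.046875; no

With common denominator 2^6 = 64: Σ 2^(−ℓᵢ) = 2/64 + 4/64 + 8/64 + 16/64 + 32/64 + 32/64 + 1/64 + 32/64 + 4/64 = 131/64 = 2.046875.
Kraft's inequality requires Σ ≤ 1; here Σ = 2.046875 > 1, so no such prefix code exists.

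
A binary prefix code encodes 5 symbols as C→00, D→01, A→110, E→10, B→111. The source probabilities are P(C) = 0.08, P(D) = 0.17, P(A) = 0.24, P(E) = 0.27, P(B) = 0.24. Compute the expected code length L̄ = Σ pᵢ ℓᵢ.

2.48 bits/symbol

L̄ = Σ pᵢ·ℓᵢ = 0.08·2 + 0.17·2 + 0.24·3 + 0.27·2 + 0.24·3 = 2.48 bits/symbol.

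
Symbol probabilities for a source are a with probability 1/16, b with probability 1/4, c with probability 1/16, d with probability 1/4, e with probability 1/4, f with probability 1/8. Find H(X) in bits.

Each probability is a power of 1/2, so log₂(1/p) is an integer.
H = Σ p·log₂(1/p) = 1/16·4 + 1/4·2 + 1/16·4 + 1/4·2 + 1/4·2 + 1/8·3 = 2.375 bits.

2.375 bits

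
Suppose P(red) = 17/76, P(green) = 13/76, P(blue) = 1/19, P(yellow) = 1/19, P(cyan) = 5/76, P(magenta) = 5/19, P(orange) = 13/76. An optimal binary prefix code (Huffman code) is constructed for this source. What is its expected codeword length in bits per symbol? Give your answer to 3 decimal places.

Repeatedly combine the two least-probable nodes; the expected code length is the sum of the merged weights.
merge 1/19 + 1/19 → 2/19
merge 5/76 + 2/19 → 13/76
merge 13/76 + 13/76 → 13/38
merge 13/76 + 17/76 → 15/38
merge 5/19 + 13/38 → 23/38
merge 15/38 + 23/38 → 1
L = 2/19 + 13/76 + 13/38 + 15/38 + 23/38 + 1 = 199/76 ≈ 2.618 bits/symbol.

2.618 bits/symbol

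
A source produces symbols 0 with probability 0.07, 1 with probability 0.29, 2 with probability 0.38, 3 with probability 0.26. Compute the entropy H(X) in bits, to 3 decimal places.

H = −Σ pᵢ log₂ pᵢ.
−0.07·log₂(0.07) = 0.2686
−0.29·log₂(0.29) = 0.5179
−0.38·log₂(0.38) = 0.5305
−0.26·log₂(0.26) = 0.5053
Sum ≈ 1.8222 → 1.822 bits.

1.822 bits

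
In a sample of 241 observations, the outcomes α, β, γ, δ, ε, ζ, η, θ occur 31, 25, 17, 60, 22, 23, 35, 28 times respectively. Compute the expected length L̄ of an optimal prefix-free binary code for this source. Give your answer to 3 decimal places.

Probabilities are the counts divided by 241.
Repeatedly combine the two least-probable nodes; the expected code length is the sum of the merged weights.
merge 17/241 + 22/241 → 39/241
merge 23/241 + 25/241 → 48/241
merge 28/241 + 31/241 → 59/241
merge 35/241 + 39/241 → 74/241
merge 48/241 + 59/241 → 107/241
merge 60/241 + 74/241 → 134/241
merge 107/241 + 134/241 → 1
L = 39/241 + 48/241 + 59/241 + 74/241 + 107/241 + 134/241 + 1 = 702/241 ≈ 2.913 bits/symbol.

2.913 bits/symbol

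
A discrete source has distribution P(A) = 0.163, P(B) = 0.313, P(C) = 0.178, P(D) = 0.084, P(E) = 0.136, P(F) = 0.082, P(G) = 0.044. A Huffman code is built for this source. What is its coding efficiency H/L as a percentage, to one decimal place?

97.9%

Entropy H = −Σ p log₂ p ≈ 2.5801 bits.
Huffman merges: 11/250+41/500→63/500; 21/250+63/500→21/100; 17/125+163/1000→299/1000; 89/500+21/100→97/250; 299/1000+313/1000→153/250; 97/250+153/250→1. L = 527/200 ≈ 2.6350.
Efficiency = H/L = 2.5801/2.6350 = 97.9%.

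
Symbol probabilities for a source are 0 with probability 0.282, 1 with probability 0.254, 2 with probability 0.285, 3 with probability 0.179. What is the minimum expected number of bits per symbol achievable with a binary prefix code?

Repeatedly combine the two least-probable nodes; the expected code length is the sum of the merged weights.
merge 179/1000 + 127/500 → 433/1000
merge 141/500 + 57/200 → 567/1000
merge 433/1000 + 567/1000 → 1
L = 433/1000 + 567/1000 + 1 = 2 bits/symbol.

2 bits/symbol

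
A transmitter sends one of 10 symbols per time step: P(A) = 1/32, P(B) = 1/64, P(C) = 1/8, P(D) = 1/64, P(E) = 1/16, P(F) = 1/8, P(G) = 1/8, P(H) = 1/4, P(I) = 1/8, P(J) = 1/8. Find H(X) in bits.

2.96875 bits

Each probability is a power of 1/2, so log₂(1/p) is an integer.
H = Σ p·log₂(1/p) = 1/32·5 + 1/64·6 + 1/8·3 + 1/64·6 + 1/16·4 + 1/8·3 + 1/8·3 + 1/4·2 + 1/8·3 + 1/8·3 = 2.96875 bits.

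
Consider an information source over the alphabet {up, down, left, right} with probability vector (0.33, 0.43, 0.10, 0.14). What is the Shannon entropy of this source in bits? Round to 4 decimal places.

H = −Σ pᵢ log₂ pᵢ.
−0.33·log₂(0.33) = 0.5278
−0.43·log₂(0.43) = 0.5236
−0.10·log₂(0.10) = 0.3322
−0.14·log₂(0.14) = 0.3971
Sum ≈ 1.7807 → 1.7807 bits.

1.7807 bits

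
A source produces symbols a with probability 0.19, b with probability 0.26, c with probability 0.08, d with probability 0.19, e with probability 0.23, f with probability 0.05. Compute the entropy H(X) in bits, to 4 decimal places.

H = −Σ pᵢ log₂ pᵢ.
−0.19·log₂(0.19) = 0.4552
−0.26·log₂(0.26) = 0.5053
−0.08·log₂(0.08) = 0.2915
−0.19·log₂(0.19) = 0.4552
−0.23·log₂(0.23) = 0.4877
−0.05·log₂(0.05) = 0.2161
Sum ≈ 2.4110 → 2.4110 bits.

2.4110 bits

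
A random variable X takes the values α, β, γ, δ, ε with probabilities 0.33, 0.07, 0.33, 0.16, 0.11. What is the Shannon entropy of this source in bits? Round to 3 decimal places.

2.098 bits

H = −Σ pᵢ log₂ pᵢ.
−0.33·log₂(0.33) = 0.5278
−0.07·log₂(0.07) = 0.2686
−0.33·log₂(0.33) = 0.5278
−0.16·log₂(0.16) = 0.4230
−0.11·log₂(0.11) = 0.3503
Sum ≈ 2.0975 → 2.098 bits.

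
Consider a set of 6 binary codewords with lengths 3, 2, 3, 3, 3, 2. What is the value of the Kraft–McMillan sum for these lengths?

With common denominator 2^3 = 8: Σ 2^(−ℓᵢ) = 1/8 + 2/8 + 1/8 + 1/8 + 1/8 + 2/8 = 8/8 = 1.

1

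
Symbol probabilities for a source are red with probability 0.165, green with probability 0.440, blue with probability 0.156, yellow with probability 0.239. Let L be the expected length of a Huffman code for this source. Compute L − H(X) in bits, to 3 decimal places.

Entropy H = −Σ p log₂ p ≈ 1.8617 bits.
Huffman merges: 39/250+33/200→321/1000; 239/1000+321/1000→14/25; 11/25+14/25→1. L = 1881/1000 ≈ 1.8810.
L − H = 1.8810 − 1.8617 = 0.019 bits.

0.019 bits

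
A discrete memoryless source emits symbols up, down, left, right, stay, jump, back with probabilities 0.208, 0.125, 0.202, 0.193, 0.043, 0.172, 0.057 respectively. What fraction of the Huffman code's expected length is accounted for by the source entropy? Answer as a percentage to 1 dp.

Entropy H = −Σ p log₂ p ≈ 2.6379 bits.
Huffman merges: 43/1000+57/1000→1/10; 1/10+1/8→9/40; 43/250+193/1000→73/200; 101/500+26/125→41/100; 9/40+73/200→59/100; 41/100+59/100→1. L = 269/100 ≈ 2.6900.
Efficiency = H/L = 2.6379/2.6900 = 98.1%.

98.1%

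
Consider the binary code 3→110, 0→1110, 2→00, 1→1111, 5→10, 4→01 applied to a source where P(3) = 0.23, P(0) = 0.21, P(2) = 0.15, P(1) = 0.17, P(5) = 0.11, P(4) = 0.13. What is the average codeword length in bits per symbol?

L̄ = Σ pᵢ·ℓᵢ = 0.23·3 + 0.21·4 + 0.15·2 + 0.17·4 + 0.11·2 + 0.13·2 = 2.99 bits/symbol.

2.99 bits/symbol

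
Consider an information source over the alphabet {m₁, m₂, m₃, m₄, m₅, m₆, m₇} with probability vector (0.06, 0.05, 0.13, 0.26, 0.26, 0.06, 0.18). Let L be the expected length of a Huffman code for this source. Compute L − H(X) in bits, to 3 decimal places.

Entropy H = −Σ p log₂ p ≈ 2.5417 bits.
Huffman merges: 1/20+3/50→11/100; 3/50+11/100→17/100; 13/100+17/100→3/10; 9/50+13/50→11/25; 13/50+3/10→14/25; 11/25+14/25→1. L = 129/50 ≈ 2.5800.
L − H = 2.5800 − 2.5417 = 0.038 bits.

0.038 bits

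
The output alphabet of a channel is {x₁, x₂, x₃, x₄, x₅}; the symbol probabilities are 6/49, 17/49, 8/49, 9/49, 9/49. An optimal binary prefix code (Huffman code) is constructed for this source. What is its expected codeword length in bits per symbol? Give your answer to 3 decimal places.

Repeatedly combine the two least-probable nodes; the expected code length is the sum of the merged weights.
merge 6/49 + 8/49 → 2/7
merge 9/49 + 9/49 → 18/49
merge 2/7 + 17/49 → 31/49
merge 18/49 + 31/49 → 1
L = 2/7 + 18/49 + 31/49 + 1 = 16/7 ≈ 2.286 bits/symbol.

2.286 bits/symbol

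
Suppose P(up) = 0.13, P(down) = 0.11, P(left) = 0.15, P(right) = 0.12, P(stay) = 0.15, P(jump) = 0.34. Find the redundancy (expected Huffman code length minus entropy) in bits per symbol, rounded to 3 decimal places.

Entropy H = −Σ p log₂ p ≈ 2.4503 bits.
Huffman merges: 11/100+3/25→23/100; 13/100+3/20→7/25; 3/20+23/100→19/50; 7/25+17/50→31/50; 19/50+31/50→1. L = 251/100 ≈ 2.5100.
L − H = 2.5100 − 2.4503 = 0.060 bits.

0.060 bits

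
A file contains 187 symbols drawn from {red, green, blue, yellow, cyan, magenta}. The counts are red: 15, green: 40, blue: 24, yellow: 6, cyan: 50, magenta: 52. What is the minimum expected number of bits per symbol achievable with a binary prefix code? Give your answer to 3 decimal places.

Probabilities are the counts divided by 187.
Repeatedly combine the two least-probable nodes; the expected code length is the sum of the merged weights.
merge 6/187 + 15/187 → 21/187
merge 21/187 + 24/187 → 45/187
merge 40/187 + 45/187 → 5/11
merge 50/187 + 52/187 → 6/11
merge 5/11 + 6/11 → 1
L = 21/187 + 45/187 + 5/11 + 6/11 + 1 = 40/17 ≈ 2.353 bits/symbol.

2.353 bits/symbol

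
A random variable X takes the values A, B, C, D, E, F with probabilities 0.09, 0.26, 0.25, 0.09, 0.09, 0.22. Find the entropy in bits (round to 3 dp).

H = −Σ pᵢ log₂ pᵢ.
−0.09·log₂(0.09) = 0.3127
−0.26·log₂(0.26) = 0.5053
−0.25·log₂(0.25) = 0.5000
−0.09·log₂(0.09) = 0.3127
−0.09·log₂(0.09) = 0.3127
−0.22·log₂(0.22) = 0.4806
Sum ≈ 2.4238 → 2.424 bits.

2.424 bits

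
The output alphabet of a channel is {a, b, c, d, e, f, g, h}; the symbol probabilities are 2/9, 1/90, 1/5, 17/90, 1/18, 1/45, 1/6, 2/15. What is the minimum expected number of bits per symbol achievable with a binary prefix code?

Repeatedly combine the two least-probable nodes; the expected code length is the sum of the merged weights.
merge 1/90 + 1/45 → 1/30
merge 1/30 + 1/18 → 4/45
merge 4/45 + 2/15 → 2/9
merge 1/6 + 17/90 → 16/45
merge 1/5 + 2/9 → 19/45
merge 2/9 + 16/45 → 26/45
merge 19/45 + 26/45 → 1
L = 1/30 + 4/45 + 2/9 + 16/45 + 19/45 + 26/45 + 1 = 27/10 = 2.7 bits/symbol.

2.7 bits/symbol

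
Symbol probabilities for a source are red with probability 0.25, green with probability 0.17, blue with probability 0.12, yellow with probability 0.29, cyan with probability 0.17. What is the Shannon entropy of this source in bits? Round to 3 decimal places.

2.254 bits

H = −Σ pᵢ log₂ pᵢ.
−0.25·log₂(0.25) = 0.5000
−0.17·log₂(0.17) = 0.4346
−0.12·log₂(0.12) = 0.3671
−0.29·log₂(0.29) = 0.5179
−0.17·log₂(0.17) = 0.4346
Sum ≈ 2.2541 → 2.254 bits.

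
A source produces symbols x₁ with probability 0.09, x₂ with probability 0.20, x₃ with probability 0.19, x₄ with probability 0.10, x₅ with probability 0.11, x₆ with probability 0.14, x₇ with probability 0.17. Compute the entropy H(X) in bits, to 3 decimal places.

2.746 bits

H = −Σ pᵢ log₂ pᵢ.
−0.09·log₂(0.09) = 0.3127
−0.20·log₂(0.20) = 0.4644
−0.19·log₂(0.19) = 0.4552
−0.10·log₂(0.10) = 0.3322
−0.11·log₂(0.11) = 0.3503
−0.14·log₂(0.14) = 0.3971
−0.17·log₂(0.17) = 0.4346
Sum ≈ 2.7464 → 2.746 bits.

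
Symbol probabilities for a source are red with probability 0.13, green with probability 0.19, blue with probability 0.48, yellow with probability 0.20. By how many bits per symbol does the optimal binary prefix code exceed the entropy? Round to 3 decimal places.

Entropy H = −Σ p log₂ p ≈ 1.8105 bits.
Huffman merges: 13/100+19/100→8/25; 1/5+8/25→13/25; 12/25+13/25→1. L = 46/25 ≈ 1.8400.
L − H = 1.8400 − 1.8105 = 0.029 bits.

0.029 bits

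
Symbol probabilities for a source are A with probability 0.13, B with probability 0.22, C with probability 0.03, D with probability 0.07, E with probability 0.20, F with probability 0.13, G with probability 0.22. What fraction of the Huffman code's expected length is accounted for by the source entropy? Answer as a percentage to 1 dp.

Entropy H = −Σ p log₂ p ≈ 2.6111 bits.
Huffman merges: 3/100+7/100→1/10; 1/10+13/100→23/100; 13/100+1/5→33/100; 11/50+11/50→11/25; 23/100+33/100→14/25; 11/25+14/25→1. L = 133/50 ≈ 2.6600.
Efficiency = H/L = 2.6111/2.6600 = 98.2%.

98.2%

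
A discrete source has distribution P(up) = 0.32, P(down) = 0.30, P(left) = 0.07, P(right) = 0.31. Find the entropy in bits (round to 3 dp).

1.839 bits

H = −Σ pᵢ log₂ pᵢ.
−0.32·log₂(0.32) = 0.5260
−0.30·log₂(0.30) = 0.5211
−0.07·log₂(0.07) = 0.2686
−0.31·log₂(0.31) = 0.5238
Sum ≈ 1.8395 → 1.839 bits.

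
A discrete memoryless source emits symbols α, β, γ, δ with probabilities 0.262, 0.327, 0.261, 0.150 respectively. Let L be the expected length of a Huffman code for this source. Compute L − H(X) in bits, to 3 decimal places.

0.050 bits

Entropy H = −Σ p log₂ p ≈ 1.9499 bits.
Huffman merges: 3/20+261/1000→411/1000; 131/500+327/1000→589/1000; 411/1000+589/1000→1. L = 2 ≈ 2.0000.
L − H = 2.0000 − 1.9499 = 0.050 bits.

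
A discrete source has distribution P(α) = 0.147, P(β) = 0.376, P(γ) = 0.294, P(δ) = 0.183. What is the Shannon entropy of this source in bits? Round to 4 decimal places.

1.9048 bits

H = −Σ pᵢ log₂ pᵢ.
−0.147·log₂(0.147) = 0.4066
−0.376·log₂(0.376) = 0.5306
−0.294·log₂(0.294) = 0.5192
−0.183·log₂(0.183) = 0.4484
Sum ≈ 1.9048 → 1.9048 bits.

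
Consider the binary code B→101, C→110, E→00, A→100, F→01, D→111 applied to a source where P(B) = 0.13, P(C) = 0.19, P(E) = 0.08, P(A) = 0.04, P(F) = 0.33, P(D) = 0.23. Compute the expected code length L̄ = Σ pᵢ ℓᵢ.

2.59 bits/symbol

L̄ = Σ pᵢ·ℓᵢ = 0.13·3 + 0.19·3 + 0.08·2 + 0.04·3 + 0.33·2 + 0.23·3 = 2.59 bits/symbol.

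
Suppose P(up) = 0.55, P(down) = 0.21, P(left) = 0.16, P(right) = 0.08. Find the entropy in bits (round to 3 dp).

1.662 bits

H = −Σ pᵢ log₂ pᵢ.
−0.55·log₂(0.55) = 0.4744
−0.21·log₂(0.21) = 0.4728
−0.16·log₂(0.16) = 0.4230
−0.08·log₂(0.08) = 0.2915
Sum ≈ 1.6617 → 1.662 bits.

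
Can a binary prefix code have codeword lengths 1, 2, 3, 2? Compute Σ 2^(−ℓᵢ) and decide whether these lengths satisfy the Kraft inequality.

1.125; no

With common denominator 2^3 = 8: Σ 2^(−ℓᵢ) = 4/8 + 2/8 + 1/8 + 2/8 = 9/8 = 1.125.
Kraft's inequality requires Σ ≤ 1; here Σ = 1.125 > 1, so no such prefix code exists.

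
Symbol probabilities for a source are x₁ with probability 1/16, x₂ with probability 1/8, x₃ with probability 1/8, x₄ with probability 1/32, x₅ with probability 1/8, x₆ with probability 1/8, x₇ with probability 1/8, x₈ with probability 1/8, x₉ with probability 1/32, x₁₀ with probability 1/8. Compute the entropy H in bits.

3.1875 bits

Each probability is a power of 1/2, so log₂(1/p) is an integer.
H = Σ p·log₂(1/p) = 1/16·4 + 1/8·3 + 1/8·3 + 1/32·5 + 1/8·3 + 1/8·3 + 1/8·3 + 1/8·3 + 1/32·5 + 1/8·3 = 3.1875 bits.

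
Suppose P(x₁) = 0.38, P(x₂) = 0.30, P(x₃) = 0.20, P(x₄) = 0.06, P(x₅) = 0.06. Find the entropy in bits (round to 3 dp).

2.003 bits

H = −Σ pᵢ log₂ pᵢ.
−0.38·log₂(0.38) = 0.5305
−0.30·log₂(0.30) = 0.5211
−0.20·log₂(0.20) = 0.4644
−0.06·log₂(0.06) = 0.2435
−0.06·log₂(0.06) = 0.2435
Sum ≈ 2.0030 → 2.003 bits.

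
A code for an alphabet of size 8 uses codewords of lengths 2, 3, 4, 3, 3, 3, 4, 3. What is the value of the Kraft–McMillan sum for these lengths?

With common denominator 2^4 = 16: Σ 2^(−ℓᵢ) = 4/16 + 2/16 + 1/16 + 2/16 + 2/16 + 2/16 + 1/16 + 2/16 = 16/16 = 1.

1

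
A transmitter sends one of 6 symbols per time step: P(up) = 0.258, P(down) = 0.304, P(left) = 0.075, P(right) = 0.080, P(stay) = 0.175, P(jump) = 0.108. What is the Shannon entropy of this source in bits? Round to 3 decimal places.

2.385 bits

H = −Σ pᵢ log₂ pᵢ.
−0.258·log₂(0.258) = 0.5043
−0.304·log₂(0.304) = 0.5222
−0.075·log₂(0.075) = 0.2803
−0.080·log₂(0.080) = 0.2915
−0.175·log₂(0.175) = 0.4401
−0.108·log₂(0.108) = 0.3468
Sum ≈ 2.3851 → 2.385 bits.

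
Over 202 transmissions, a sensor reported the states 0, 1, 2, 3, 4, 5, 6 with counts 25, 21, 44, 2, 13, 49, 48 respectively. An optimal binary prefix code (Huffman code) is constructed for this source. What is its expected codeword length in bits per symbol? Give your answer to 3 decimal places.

Probabilities are the counts divided by 202.
Repeatedly combine the two least-probable nodes; the expected code length is the sum of the merged weights.
merge 1/101 + 13/202 → 15/202
merge 15/202 + 21/202 → 18/101
merge 25/202 + 18/101 → 61/202
merge 22/101 + 24/101 → 46/101
merge 49/202 + 61/202 → 55/101
merge 46/101 + 55/101 → 1
L = 15/202 + 18/101 + 61/202 + 46/101 + 55/101 + 1 = 258/101 ≈ 2.554 bits/symbol.

2.554 bits/symbol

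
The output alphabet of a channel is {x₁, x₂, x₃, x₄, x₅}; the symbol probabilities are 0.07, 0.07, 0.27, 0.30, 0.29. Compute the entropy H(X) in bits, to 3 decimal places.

H = −Σ pᵢ log₂ pᵢ.
−0.07·log₂(0.07) = 0.2686
−0.07·log₂(0.07) = 0.2686
−0.27·log₂(0.27) = 0.5100
−0.30·log₂(0.30) = 0.5211
−0.29·log₂(0.29) = 0.5179
Sum ≈ 2.0861 → 2.086 bits.

2.086 bits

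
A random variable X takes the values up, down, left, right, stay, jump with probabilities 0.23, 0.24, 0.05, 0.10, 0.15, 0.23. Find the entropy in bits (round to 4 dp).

H = −Σ pᵢ log₂ pᵢ.
−0.23·log₂(0.23) = 0.4877
−0.24·log₂(0.24) = 0.4941
−0.05·log₂(0.05) = 0.2161
−0.10·log₂(0.10) = 0.3322
−0.15·log₂(0.15) = 0.4105
−0.23·log₂(0.23) = 0.4877
Sum ≈ 2.4283 → 2.4283 bits.

2.4283 bits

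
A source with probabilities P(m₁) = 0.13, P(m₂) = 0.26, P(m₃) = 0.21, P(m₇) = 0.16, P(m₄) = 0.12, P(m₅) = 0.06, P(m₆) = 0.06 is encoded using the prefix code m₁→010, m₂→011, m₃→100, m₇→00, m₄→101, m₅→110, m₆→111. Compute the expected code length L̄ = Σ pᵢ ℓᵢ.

L̄ = Σ pᵢ·ℓᵢ = 0.13·3 + 0.26·3 + 0.21·3 + 0.16·2 + 0.12·3 + 0.06·3 + 0.06·3 = 2.84 bits/symbol.

2.84 bits/symbol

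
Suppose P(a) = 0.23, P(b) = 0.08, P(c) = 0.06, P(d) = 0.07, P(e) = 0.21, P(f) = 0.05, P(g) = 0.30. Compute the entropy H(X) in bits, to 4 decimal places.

H = −Σ pᵢ log₂ pᵢ.
−0.23·log₂(0.23) = 0.4877
−0.08·log₂(0.08) = 0.2915
−0.06·log₂(0.06) = 0.2435
−0.07·log₂(0.07) = 0.2686
−0.21·log₂(0.21) = 0.4728
−0.05·log₂(0.05) = 0.2161
−0.30·log₂(0.30) = 0.5211
Sum ≈ 2.5013 → 2.5013 bits.

2.5013 bits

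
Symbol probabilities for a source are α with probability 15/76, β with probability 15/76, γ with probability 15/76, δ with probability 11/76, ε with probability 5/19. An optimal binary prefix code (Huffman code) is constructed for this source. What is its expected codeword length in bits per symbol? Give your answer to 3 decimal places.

2.342 bits/symbol

Repeatedly combine the two least-probable nodes; the expected code length is the sum of the merged weights.
merge 11/76 + 15/76 → 13/38
merge 15/76 + 15/76 → 15/38
merge 5/19 + 13/38 → 23/38
merge 15/38 + 23/38 → 1
L = 13/38 + 15/38 + 23/38 + 1 = 89/38 ≈ 2.342 bits/symbol.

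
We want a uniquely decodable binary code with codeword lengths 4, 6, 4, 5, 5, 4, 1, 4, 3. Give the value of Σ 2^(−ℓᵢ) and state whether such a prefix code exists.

With common denominator 2^6 = 64: Σ 2^(−ℓᵢ) = 4/64 + 1/64 + 4/64 + 2/64 + 2/64 + 4/64 + 32/64 + 4/64 + 8/64 = 61/64 = 0.953125.
Kraft's inequality requires Σ ≤ 1; here Σ = 0.953125 ≤ 1, so such a prefix code exists.

0.953125; yes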